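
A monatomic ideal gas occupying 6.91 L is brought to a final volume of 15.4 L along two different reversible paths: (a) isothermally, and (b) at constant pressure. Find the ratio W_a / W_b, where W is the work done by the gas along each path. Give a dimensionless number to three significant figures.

Path (a) isothermal: W = P₁V₁ ln(V₂/V₁) → W_a/(P₁V₁) = 0.8014.
Path (b) isobaric: W = P₁(V₂ − V₁) → W_b/(P₁V₁) = 1.229.
W_a / W_b = 0.8014 / 1.229 = 0.6523.

W_a / W_b ≈ 0.652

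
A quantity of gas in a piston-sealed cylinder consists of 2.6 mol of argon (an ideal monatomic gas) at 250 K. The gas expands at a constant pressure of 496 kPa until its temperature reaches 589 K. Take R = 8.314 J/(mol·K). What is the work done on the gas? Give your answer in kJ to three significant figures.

Isobaric: W = P ΔV = nR ΔT.
W = (2.6)(8.314)(589 − 250) = 7328 J.
Work on gas = −W_by = -7328 J.

W ≈ -7.33 kJ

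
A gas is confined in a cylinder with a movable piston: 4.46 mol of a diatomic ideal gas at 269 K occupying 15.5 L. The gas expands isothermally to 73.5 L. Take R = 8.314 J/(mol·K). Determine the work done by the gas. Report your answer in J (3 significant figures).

Isothermal: W = nRT ln(V₂/V₁).
W = (4.46)(8.314)(269) × ln(73.5/15.5)
  = 9975 × 1.556
W_by_gas = 15525 J.

W ≈ 15500 J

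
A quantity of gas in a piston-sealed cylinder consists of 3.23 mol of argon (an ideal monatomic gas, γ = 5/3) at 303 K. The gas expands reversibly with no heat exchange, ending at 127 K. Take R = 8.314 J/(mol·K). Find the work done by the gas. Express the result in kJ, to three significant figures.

W ≈ 7.09 kJ

Adiabatic ⇒ Q = 0, so W_by = −ΔU = nCᵥ(T₁ − T₂).
Cᵥ = 3R/2 = 12.47 J/(mol·K).
W = (3.23)(12.47)(303 − 127) = 7090 J.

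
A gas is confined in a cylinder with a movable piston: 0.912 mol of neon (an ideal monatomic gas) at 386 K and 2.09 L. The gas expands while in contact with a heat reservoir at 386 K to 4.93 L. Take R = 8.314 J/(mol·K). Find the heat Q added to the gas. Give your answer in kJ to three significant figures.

Q ≈ 2.51 kJ

Isothermal ⇒ ΔU = 0, so Q = W = nRT ln(V₂/V₁).
Q = (0.912)(8.314)(386) ln(4.93/2.09) = 2927 × 0.8582 = 2512 J.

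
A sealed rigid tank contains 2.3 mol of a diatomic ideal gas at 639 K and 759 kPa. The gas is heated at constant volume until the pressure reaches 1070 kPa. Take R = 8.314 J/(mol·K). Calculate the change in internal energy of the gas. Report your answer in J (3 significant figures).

ΔU ≈ 12500 J

Constant volume ⇒ W = 0, so Q = ΔU = nCᵥΔT with Cᵥ = 5R/2 = 20.79 J/(mol·K).
At constant V, T₂/T₁ = P₂/P₁ ⇒ ΔT = T₁(P₂/P₁ − 1) = 639·(1070/759 − 1) = 261.8 K.
ΔU = (2.3)(20.79)(261.8) = 12517 J.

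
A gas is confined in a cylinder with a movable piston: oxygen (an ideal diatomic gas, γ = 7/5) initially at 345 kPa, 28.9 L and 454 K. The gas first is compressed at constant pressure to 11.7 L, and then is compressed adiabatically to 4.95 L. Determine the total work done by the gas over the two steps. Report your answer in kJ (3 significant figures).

W_total ≈ -10.1 kJ

Step 1 (isobaric): W = PΔV = (345 kPa)(11.7 − 28.9 L) = -5934 J.
After step 1: P = 345 kPa, V = 11.7 L, T = 183.8 K.
Step 2 (adiabatic): W = (P₁V₁ − P₂V₂)/(γ−1) = (4036 − 5694)/0.4 = -4144 J.
W_total = -5934 − 4144 = -10078 J.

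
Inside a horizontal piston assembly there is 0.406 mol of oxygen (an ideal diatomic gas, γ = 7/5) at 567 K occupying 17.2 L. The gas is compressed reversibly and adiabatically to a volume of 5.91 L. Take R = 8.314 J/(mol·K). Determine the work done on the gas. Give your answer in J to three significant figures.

Adiabatic: TV^(γ−1) = const with γ = 7/5.
T₂ = T₁ (V₁/V₂)^(γ−1) = 567 × (17.2/5.91)^0.4 = 567 × 1.533 = 869.3 K.
W_by = nCᵥ(T₁ − T₂) = (0.406)(20.79)(567 − 869.3) = -2551 J.
Work on gas = −W_by = 2551 J.

W ≈ 2550 J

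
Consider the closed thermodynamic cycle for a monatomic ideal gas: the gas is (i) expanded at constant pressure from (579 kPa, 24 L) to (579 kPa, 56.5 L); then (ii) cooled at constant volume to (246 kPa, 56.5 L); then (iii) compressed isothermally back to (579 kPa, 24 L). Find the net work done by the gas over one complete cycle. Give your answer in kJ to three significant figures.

W_net ≈ 6.92 kJ

Leg (i): W = PΔV = (579)(56.5 − 24) = 18818 J.
Leg (ii): W = 0.
Leg (iii): W = PᵢVᵢ ln(V_f/Vᵢ) = (13899) ln(24/56.5) = -11900 J.
W_net = 18818 − 11900 = 6917 J.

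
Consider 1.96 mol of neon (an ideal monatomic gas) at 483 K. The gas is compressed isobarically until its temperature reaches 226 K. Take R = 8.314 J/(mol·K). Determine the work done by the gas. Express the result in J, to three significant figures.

Isobaric: W = P ΔV = nR ΔT.
W = (1.96)(8.314)(226 − 483) = -4188 J.

W ≈ -4190 J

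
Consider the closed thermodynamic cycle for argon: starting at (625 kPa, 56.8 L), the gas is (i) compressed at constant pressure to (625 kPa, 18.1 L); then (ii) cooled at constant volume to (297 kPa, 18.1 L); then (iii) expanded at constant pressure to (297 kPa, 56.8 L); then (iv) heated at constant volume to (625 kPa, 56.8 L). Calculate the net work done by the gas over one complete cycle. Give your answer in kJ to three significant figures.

W_net ≈ -12.7 kJ

Constant-volume legs do no work.
W(i) = (625)(18.1 − 56.8) = -24187 J; W(iii) = (297)(56.8 − 18.1) = 11494 J.
W_net = -24187 + 11494 = -12694 J (the counter-clockwise enclosed area).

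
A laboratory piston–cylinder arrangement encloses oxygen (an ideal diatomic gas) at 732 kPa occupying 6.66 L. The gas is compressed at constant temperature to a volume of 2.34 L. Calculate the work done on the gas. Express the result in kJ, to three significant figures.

W ≈ 5.10 kJ

Isothermal: W = nRT ln(V₂/V₁) = P₁V₁ ln(V₂/V₁).
P₁V₁ = (732 kPa)(6.66 L) = 4875 J.
W = 4875 × ln(2.34/6.66) = 4875 × -1.046
W_by_gas = -5099 J; work on gas = −W_by = 5099 J.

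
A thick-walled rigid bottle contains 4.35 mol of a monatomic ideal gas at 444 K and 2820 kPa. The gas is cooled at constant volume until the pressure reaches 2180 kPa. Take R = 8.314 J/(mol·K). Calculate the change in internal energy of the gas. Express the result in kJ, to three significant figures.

ΔU ≈ -5.47 kJ

Constant volume ⇒ W = 0, so Q = ΔU = nCᵥΔT with Cᵥ = 3R/2 = 12.47 J/(mol·K).
At constant V, T₂/T₁ = P₂/P₁ ⇒ ΔT = T₁(P₂/P₁ − 1) = 444·(2180/2820 − 1) = -100.8 K.
ΔU = (4.35)(12.47)(-100.8) = -5466 J.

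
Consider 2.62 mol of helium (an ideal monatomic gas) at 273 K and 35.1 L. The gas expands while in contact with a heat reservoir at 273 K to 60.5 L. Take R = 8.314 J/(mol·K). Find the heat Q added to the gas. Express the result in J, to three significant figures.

Isothermal ⇒ ΔU = 0, so Q = W = nRT ln(V₂/V₁).
Q = (2.62)(8.314)(273) ln(60.5/35.1) = 5947 × 0.5444 = 3238 J.

Q ≈ 3240 J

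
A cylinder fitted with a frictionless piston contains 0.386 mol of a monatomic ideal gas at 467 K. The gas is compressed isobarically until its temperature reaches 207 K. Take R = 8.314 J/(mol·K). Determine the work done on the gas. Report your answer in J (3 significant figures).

Isobaric: W = P ΔV = nR ΔT.
W = (0.386)(8.314)(207 − 467) = -834.4 J.
Work on gas = −W_by = 834.4 J.

W ≈ 834 J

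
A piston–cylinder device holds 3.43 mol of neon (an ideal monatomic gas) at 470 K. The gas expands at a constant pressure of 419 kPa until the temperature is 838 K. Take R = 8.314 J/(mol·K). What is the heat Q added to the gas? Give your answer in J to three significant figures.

Q ≈ 26200 J

Isobaric: W = nRΔT = (3.43)(8.314)(368) = 10494 J.
ΔU = nCᵥΔT with Cᵥ = 3R/2: ΔU = (3.43)(12.47)(368) = 15741 J.
Q = ΔU + W = 15741 + 10494 = 26236 J.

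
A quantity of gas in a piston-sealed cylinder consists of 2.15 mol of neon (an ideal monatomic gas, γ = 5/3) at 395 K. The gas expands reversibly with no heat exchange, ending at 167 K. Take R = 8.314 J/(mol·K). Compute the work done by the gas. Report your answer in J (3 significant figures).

W ≈ 6110 J

Adiabatic ⇒ Q = 0, so W_by = −ΔU = nCᵥ(T₁ − T₂).
Cᵥ = 3R/2 = 12.47 J/(mol·K).
W = (2.15)(12.47)(395 − 167) = 6113 J.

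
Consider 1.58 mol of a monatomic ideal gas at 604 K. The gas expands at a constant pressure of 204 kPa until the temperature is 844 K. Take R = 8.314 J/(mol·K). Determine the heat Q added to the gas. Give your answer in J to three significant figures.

Q ≈ 7880 J

Isobaric: W = nRΔT = (1.58)(8.314)(240) = 3153 J.
ΔU = nCᵥΔT with Cᵥ = 3R/2: ΔU = (1.58)(12.47)(240) = 4729 J.
Q = ΔU + W = 4729 + 3153 = 7882 J.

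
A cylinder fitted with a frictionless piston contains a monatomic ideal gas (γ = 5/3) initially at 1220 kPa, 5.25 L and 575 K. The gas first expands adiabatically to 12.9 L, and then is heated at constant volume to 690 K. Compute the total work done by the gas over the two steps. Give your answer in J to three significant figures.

Step 1 (adiabatic): W = (P₁V₁ − P₂V₂)/(γ−1) = (6405 − 3517)/0.667 = 4331 J.
Step 2 (isochoric): W = 0 (constant volume).
W_total = 4331 + 0 = 4331 J.

W_total ≈ 4330 J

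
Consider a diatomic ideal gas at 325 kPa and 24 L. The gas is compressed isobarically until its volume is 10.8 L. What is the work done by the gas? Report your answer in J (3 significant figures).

Isobaric: W = P ΔV.
W = (325 kPa)(10.8 − 24 L) = (325)(-13.2) = -4290 J.

W ≈ -4290 J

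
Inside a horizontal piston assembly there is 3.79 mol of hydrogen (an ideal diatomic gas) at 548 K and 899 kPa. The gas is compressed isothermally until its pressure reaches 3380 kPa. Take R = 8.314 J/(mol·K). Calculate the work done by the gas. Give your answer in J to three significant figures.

W ≈ -22900 J

Isothermal process: W = nRT ln(V₂/V₁) = nRT ln(P₁/P₂).
W = (3.79)(8.314)(548) × ln(899/3380)
  = 17268 × ln(0.266) = 17268 × -1.324
W_by_gas = -22868 J.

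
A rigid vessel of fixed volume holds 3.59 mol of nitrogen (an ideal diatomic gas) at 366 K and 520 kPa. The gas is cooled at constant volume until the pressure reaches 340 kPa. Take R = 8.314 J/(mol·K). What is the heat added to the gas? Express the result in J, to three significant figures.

Q ≈ -9450 J

Constant volume ⇒ W = 0, so Q = ΔU = nCᵥΔT with Cᵥ = 5R/2 = 20.79 J/(mol·K).
At constant V, T₂/T₁ = P₂/P₁ ⇒ ΔT = T₁(P₂/P₁ − 1) = 366·(340/520 − 1) = -126.7 K.
ΔU = (3.59)(20.79)(-126.7) = -9454 J.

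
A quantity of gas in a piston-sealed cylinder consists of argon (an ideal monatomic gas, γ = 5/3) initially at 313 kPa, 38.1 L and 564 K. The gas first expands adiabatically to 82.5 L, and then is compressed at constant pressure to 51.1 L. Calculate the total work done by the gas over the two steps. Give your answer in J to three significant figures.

W_total ≈ 4490 J

Step 1 (adiabatic): W = (P₁V₁ − P₂V₂)/(γ−1) = (11925 − 7125)/0.667 = 7200 J.
After step 1: P = 86.36 kPa, V = 82.5 L, T = 337 K.
Step 2 (isobaric): W = PΔV = (86.36 kPa)(51.1 − 82.5 L) = -2712 J.
W_total = 7200 − 2712 = 4489 J.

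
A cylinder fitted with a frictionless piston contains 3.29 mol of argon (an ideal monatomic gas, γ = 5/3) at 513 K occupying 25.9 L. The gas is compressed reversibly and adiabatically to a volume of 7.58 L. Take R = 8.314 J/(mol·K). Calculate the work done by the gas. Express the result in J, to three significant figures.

Adiabatic: TV^(γ−1) = const with γ = 5/3.
T₂ = T₁ (V₁/V₂)^(γ−1) = 513 × (25.9/7.58)^0.667 = 513 × 2.269 = 1164 K.
W_by = nCᵥ(T₁ − T₂) = (3.29)(12.47)(513 − 1164) = -26701 J.

W ≈ -26700 J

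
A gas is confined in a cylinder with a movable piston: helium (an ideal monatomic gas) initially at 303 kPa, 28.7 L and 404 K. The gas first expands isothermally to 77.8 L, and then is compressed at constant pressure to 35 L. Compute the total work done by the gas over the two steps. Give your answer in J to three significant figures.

W_total ≈ 3890 J

Step 1 (isothermal): W = P₁V₁ ln(V₂/V₁) = (8696) ln(77.8/28.7) = 8672 J.
After step 1: P = 111.8 kPa, V = 77.8 L, T = 404 K.
Step 2 (isobaric): W = PΔV = (111.8 kPa)(35 − 77.8 L) = -4784 J.
W_total = 8672 − 4784 = 3888 J.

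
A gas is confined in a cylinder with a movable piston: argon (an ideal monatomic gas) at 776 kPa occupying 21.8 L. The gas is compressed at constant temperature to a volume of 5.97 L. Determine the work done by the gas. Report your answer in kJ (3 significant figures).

W ≈ -21.9 kJ

Isothermal: W = nRT ln(V₂/V₁) = P₁V₁ ln(V₂/V₁).
P₁V₁ = (776 kPa)(21.8 L) = 16917 J.
W = 16917 × ln(5.97/21.8) = 16917 × -1.295
W_by_gas = -21910 J.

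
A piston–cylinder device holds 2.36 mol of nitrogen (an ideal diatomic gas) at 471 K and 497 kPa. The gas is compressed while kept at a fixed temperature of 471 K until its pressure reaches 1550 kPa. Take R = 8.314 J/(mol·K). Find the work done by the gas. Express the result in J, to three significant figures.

W ≈ -10500 J

Isothermal process: W = nRT ln(V₂/V₁) = nRT ln(P₁/P₂).
W = (2.36)(8.314)(471) × ln(497/1550)
  = 9242 × ln(0.3206) = 9242 × -1.137
W_by_gas = -10511 J.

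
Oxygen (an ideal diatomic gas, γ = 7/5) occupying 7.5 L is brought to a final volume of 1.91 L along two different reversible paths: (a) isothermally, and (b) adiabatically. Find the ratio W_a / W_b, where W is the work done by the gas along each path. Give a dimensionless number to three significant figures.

W_a / W_b ≈ 0.751

Path (a) isothermal: W = P₁V₁ ln(V₂/V₁) → W_a/(P₁V₁) = -1.368.
Path (b) adiabatic: W = P₁V₁(1 − (V₁/V₂)^(γ−1))/(γ−1) → W_b/(P₁V₁) = -1.821.
W_a / W_b = -1.368 / -1.821 = 0.7513.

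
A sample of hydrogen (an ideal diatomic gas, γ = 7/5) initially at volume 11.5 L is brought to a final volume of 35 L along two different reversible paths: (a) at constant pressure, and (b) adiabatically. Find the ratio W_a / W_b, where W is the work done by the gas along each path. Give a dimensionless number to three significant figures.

Path (a) isobaric: W = P₁(V₂ − V₁) → W_a/(P₁V₁) = 2.043.
Path (b) adiabatic: W = P₁V₁(1 − (V₁/V₂)^(γ−1))/(γ−1) → W_b/(P₁V₁) = 0.8983.
W_a / W_b = 2.043 / 0.8983 = 2.275.

W_a / W_b ≈ 2.27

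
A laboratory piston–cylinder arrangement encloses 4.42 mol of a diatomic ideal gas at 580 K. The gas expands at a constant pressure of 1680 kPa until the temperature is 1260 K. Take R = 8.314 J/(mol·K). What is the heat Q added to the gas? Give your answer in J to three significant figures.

Isobaric: W = nRΔT = (4.42)(8.314)(680) = 24989 J.
ΔU = nCᵥΔT with Cᵥ = 5R/2: ΔU = (4.42)(20.79)(680) = 62471 J.
Q = ΔU + W = 62471 + 24989 = 87460 J.

Q ≈ 87500 J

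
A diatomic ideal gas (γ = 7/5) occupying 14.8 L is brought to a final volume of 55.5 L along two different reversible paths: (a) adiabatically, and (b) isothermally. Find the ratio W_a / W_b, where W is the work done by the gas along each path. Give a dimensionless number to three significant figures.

Path (a) adiabatic: W = P₁V₁(1 − (V₁/V₂)^(γ−1))/(γ−1) → W_a/(P₁V₁) = 1.027.
Path (b) isothermal: W = P₁V₁ ln(V₂/V₁) → W_b/(P₁V₁) = 1.322.
W_a / W_b = 1.027 / 1.322 = 0.7767.

W_a / W_b ≈ 0.777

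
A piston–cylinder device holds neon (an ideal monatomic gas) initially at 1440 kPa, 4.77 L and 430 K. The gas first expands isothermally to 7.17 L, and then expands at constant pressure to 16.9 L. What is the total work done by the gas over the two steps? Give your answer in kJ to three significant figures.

W_total ≈ 12.1 kJ

Step 1 (isothermal): W = P₁V₁ ln(V₂/V₁) = (6869) ln(7.17/4.77) = 2799 J.
After step 1: P = 958 kPa, V = 7.17 L, T = 430 K.
Step 2 (isobaric): W = PΔV = (958 kPa)(16.9 − 7.17 L) = 9321 J.
W_total = 2799 + 9321 = 12121 J.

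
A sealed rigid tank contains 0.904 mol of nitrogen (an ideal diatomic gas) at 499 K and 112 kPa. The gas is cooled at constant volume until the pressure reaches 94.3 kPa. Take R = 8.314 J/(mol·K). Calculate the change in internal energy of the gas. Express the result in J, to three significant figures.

Constant volume ⇒ W = 0, so Q = ΔU = nCᵥΔT with Cᵥ = 5R/2 = 20.79 J/(mol·K).
At constant V, T₂/T₁ = P₂/P₁ ⇒ ΔT = T₁(P₂/P₁ − 1) = 499·(94.3/112 − 1) = -78.86 K.
ΔU = (0.904)(20.79)(-78.86) = -1482 J.

ΔU ≈ -1480 J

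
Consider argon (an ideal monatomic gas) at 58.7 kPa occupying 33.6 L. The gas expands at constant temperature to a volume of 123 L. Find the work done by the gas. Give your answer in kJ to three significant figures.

Isothermal: W = nRT ln(V₂/V₁) = P₁V₁ ln(V₂/V₁).
P₁V₁ = (58.7 kPa)(33.6 L) = 1972 J.
W = 1972 × ln(123/33.6) = 1972 × 1.298
W_by_gas = 2559 J.

W ≈ 2.56 kJ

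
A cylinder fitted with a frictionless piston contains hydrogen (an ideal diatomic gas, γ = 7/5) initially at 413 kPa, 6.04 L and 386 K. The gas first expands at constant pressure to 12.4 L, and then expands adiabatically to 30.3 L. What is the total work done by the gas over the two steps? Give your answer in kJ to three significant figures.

Step 1 (isobaric): W = PΔV = (413 kPa)(12.4 − 6.04 L) = 2627 J.
After step 1: P = 413 kPa, V = 12.4 L, T = 792.5 K.
Step 2 (adiabatic): W = (P₁V₁ − P₂V₂)/(γ−1) = (5121 − 3582)/0.4 = 3847 J.
W_total = 2627 + 3847 = 6474 J.

W_total ≈ 6.47 kJ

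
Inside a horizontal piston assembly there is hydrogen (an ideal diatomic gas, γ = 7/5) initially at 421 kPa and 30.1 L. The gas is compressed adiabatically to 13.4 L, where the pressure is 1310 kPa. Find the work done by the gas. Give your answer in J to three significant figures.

Adiabatic: W = (P₁V₁ − P₂V₂)/(γ − 1) with γ = 7/5.
P₁V₁ = 12672 J, P₂V₂ = 17554 J.
W = (12672 − 17554) / 0.4 = -12205 J.

W ≈ -12200 J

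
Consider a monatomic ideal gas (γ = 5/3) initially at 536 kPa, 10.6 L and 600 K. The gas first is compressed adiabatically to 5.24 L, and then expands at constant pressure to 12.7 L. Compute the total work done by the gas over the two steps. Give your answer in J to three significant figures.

W_total ≈ 7830 J

Step 1 (adiabatic): W = (P₁V₁ − P₂V₂)/(γ−1) = (5682 − 9088)/0.667 = -5109 J.
After step 1: P = 1734 kPa, V = 5.24 L, T = 959.7 K.
Step 2 (isobaric): W = PΔV = (1734 kPa)(12.7 − 5.24 L) = 12938 J.
W_total = -5109 + 12938 = 7829 J.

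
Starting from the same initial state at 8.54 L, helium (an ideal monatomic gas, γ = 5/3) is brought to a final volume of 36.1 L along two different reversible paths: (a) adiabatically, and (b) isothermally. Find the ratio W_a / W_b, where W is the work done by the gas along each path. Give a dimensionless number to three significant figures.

W_a / W_b ≈ 0.643

Path (a) adiabatic: W = P₁V₁(1 − (V₁/V₂)^(γ−1))/(γ−1) → W_a/(P₁V₁) = 0.9262.
Path (b) isothermal: W = P₁V₁ ln(V₂/V₁) → W_b/(P₁V₁) = 1.442.
W_a / W_b = 0.9262 / 1.442 = 0.6425.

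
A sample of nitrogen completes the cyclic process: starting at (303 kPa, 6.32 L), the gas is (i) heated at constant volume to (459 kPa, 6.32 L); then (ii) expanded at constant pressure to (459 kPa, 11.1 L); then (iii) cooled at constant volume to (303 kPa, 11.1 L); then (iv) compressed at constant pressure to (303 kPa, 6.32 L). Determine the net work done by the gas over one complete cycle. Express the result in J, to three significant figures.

W_net ≈ 746 J

Constant-volume legs do no work.
W(ii) = (459)(11.1 − 6.32) = 2194 J; W(iv) = (303)(6.32 − 11.1) = -1448 J.
W_net = 2194 − 1448 = 745.7 J (the clockwise enclosed area).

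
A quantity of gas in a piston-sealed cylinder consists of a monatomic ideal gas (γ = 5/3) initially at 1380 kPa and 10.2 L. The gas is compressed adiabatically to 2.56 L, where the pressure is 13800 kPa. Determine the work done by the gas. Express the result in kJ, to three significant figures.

W ≈ -31.9 kJ

Adiabatic: W = (P₁V₁ − P₂V₂)/(γ − 1) with γ = 5/3.
P₁V₁ = 14076 J, P₂V₂ = 35328 J.
W = (14076 − 35328) / 0.6667 = -31878 J.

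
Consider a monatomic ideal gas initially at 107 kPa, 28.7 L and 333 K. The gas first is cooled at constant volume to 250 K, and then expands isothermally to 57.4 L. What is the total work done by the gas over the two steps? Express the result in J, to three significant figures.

W_total ≈ 1600 J

Step 1 (isochoric): W = 0 (constant volume).
After step 1: P = 80.33 kPa (V unchanged).
Step 2 (isothermal): W = P₁V₁ ln(V₂/V₁) = (2305) ln(57.4/28.7) = 1598 J.
W_total = 0 + 1598 = 1598 J.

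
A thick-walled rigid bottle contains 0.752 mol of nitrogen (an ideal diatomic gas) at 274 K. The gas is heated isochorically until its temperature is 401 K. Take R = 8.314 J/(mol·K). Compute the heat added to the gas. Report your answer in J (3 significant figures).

Q ≈ 1990 J

Constant volume ⇒ W = 0, so Q = ΔU = nCᵥΔT with Cᵥ = 5R/2 = 20.79 J/(mol·K).
ΔU = (0.752)(20.79)(401 − 274) = 1985 J.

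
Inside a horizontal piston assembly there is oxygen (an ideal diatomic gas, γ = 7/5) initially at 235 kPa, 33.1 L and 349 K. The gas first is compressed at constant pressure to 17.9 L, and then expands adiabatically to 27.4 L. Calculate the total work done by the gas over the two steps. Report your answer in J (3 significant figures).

Step 1 (isobaric): W = PΔV = (235 kPa)(17.9 − 33.1 L) = -3572 J.
After step 1: P = 235 kPa, V = 17.9 L, T = 188.7 K.
Step 2 (adiabatic): W = (P₁V₁ − P₂V₂)/(γ−1) = (4206 − 3548)/0.4 = 1647 J.
W_total = -3572 + 1647 = -1925 J.

W_total ≈ -1930 J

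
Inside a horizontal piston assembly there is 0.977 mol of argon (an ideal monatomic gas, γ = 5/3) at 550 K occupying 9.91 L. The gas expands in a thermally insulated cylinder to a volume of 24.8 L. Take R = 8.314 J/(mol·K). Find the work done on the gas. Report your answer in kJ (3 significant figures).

W ≈ -3.07 kJ

Adiabatic: TV^(γ−1) = const with γ = 5/3.
T₂ = T₁ (V₁/V₂)^(γ−1) = 550 × (9.91/24.8)^0.667 = 550 × 0.5425 = 298.4 K.
W_by = nCᵥ(T₁ − T₂) = (0.977)(12.47)(550 − 298.4) = 3066 J.
Work on gas = −W_by = -3066 J.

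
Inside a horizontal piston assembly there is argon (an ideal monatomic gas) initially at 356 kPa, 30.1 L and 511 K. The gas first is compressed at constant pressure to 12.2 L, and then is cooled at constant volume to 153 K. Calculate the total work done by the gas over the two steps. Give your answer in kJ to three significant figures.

Step 1 (isobaric): W = PΔV = (356 kPa)(12.2 − 30.1 L) = -6372 J.
Step 2 (isochoric): W = 0 (constant volume).
W_total = -6372 + 0 = -6372 J.

W_total ≈ -6.37 kJ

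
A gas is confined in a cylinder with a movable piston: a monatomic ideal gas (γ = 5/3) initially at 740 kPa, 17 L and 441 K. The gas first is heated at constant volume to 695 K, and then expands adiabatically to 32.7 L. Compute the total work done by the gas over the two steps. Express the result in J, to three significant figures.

Step 1 (isochoric): W = 0 (constant volume).
After step 1: P = 1166 kPa (V unchanged).
Step 2 (adiabatic): W = (P₁V₁ − P₂V₂)/(γ−1) = (19826 − 12818)/0.667 = 10511 J.
W_total = 0 + 10511 = 10511 J.

W_total ≈ 10500 J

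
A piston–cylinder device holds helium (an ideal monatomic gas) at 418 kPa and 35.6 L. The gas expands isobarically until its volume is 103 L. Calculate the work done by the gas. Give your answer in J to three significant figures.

W ≈ 28200 J

Isobaric: W = P ΔV.
W = (418 kPa)(103 − 35.6 L) = (418)(67.4) = 28173 J.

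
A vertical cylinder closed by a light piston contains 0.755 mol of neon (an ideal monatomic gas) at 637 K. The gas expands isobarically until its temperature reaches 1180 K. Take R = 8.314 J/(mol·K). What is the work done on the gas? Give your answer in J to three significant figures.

Isobaric: W = P ΔV = nR ΔT.
W = (0.755)(8.314)(1180 − 637) = 3408 J.
Work on gas = −W_by = -3408 J.

W ≈ -3410 J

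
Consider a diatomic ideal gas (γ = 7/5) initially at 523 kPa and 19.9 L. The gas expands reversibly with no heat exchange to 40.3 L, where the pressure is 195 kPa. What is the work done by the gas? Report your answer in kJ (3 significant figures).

W ≈ 6.37 kJ

Adiabatic: W = (P₁V₁ − P₂V₂)/(γ − 1) with γ = 7/5.
P₁V₁ = 10408 J, P₂V₂ = 7858 J.
W = (10408 − 7858) / 0.4 = 6373 J.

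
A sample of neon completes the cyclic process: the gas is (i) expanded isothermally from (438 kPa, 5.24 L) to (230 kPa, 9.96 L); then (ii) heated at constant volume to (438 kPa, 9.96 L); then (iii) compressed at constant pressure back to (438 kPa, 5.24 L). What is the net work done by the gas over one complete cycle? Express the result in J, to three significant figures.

W_net ≈ -593 J

Leg (i): W = PᵢVᵢ ln(V_f/Vᵢ) = (2295) ln(9.96/5.24) = 1474 J.
Leg (ii): W = 0.
Leg (iii): W = PΔV = (438)(5.24 − 9.96) = -2067 J.
W_net = 1474 − 2067 = -593.3 J.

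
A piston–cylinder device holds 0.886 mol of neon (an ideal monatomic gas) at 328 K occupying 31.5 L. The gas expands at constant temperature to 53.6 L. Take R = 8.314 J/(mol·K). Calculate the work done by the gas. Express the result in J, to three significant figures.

Isothermal: W = nRT ln(V₂/V₁).
W = (0.886)(8.314)(328) × ln(53.6/31.5)
  = 2416 × 0.5316
W_by_gas = 1284 J.

W ≈ 1280 J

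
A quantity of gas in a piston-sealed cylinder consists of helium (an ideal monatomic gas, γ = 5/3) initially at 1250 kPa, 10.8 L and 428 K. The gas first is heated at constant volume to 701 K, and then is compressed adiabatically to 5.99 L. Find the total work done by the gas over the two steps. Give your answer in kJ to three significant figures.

W_total ≈ -16.0 kJ

Step 1 (isochoric): W = 0 (constant volume).
After step 1: P = 2047 kPa (V unchanged).
Step 2 (adiabatic): W = (P₁V₁ − P₂V₂)/(γ−1) = (22111 − 32755)/0.667 = -15965 J.
W_total = 0 − 15965 = -15965 J.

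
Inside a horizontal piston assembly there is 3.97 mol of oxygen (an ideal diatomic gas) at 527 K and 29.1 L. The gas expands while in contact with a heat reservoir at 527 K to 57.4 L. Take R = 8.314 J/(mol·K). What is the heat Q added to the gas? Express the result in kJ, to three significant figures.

Q ≈ 11.8 kJ

Isothermal ⇒ ΔU = 0, so Q = W = nRT ln(V₂/V₁).
Q = (3.97)(8.314)(527) ln(57.4/29.1) = 17394 × 0.6793 = 11816 J.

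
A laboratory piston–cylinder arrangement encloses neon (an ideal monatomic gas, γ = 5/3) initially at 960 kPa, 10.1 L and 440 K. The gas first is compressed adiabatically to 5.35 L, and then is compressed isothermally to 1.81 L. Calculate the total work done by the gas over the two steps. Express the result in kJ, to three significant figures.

Step 1 (adiabatic): W = (P₁V₁ − P₂V₂)/(γ−1) = (9696 − 14811)/0.667 = -7672 J.
After step 1: P = 2768 kPa, V = 5.35 L, T = 672.1 K.
Step 2 (isothermal): W = P₁V₁ ln(V₂/V₁) = (14811) ln(1.81/5.35) = -16051 J.
W_total = -7672 − 16051 = -23723 J.

W_total ≈ -23.7 kJ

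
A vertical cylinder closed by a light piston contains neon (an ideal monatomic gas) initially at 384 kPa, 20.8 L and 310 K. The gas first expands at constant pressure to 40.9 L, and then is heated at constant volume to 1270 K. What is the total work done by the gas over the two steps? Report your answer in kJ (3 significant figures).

Step 1 (isobaric): W = PΔV = (384 kPa)(40.9 − 20.8 L) = 7718 J.
Step 2 (isochoric): W = 0 (constant volume).
W_total = 7718 + 0 = 7718 J.

W_total ≈ 7.72 kJ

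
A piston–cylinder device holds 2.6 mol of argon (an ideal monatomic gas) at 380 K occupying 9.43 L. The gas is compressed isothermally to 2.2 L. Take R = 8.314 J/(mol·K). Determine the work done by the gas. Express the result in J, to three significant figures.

W ≈ -12000 J

Isothermal: W = nRT ln(V₂/V₁).
W = (2.6)(8.314)(380) × ln(2.2/9.43)
  = 8214 × -1.455
W_by_gas = -11955 J.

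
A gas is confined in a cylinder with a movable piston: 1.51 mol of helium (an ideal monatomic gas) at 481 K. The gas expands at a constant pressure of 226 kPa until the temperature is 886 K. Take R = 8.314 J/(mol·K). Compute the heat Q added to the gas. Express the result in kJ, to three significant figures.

Isobaric: W = nRΔT = (1.51)(8.314)(405) = 5084 J.
ΔU = nCᵥΔT with Cᵥ = 3R/2: ΔU = (1.51)(12.47)(405) = 7627 J.
Q = ΔU + W = 7627 + 5084 = 12711 J.

Q ≈ 12.7 kJ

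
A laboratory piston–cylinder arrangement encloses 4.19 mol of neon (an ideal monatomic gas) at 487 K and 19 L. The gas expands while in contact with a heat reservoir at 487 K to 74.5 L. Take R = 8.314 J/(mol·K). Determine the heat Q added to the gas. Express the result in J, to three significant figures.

Isothermal ⇒ ΔU = 0, so Q = W = nRT ln(V₂/V₁).
Q = (4.19)(8.314)(487) ln(74.5/19) = 16965 × 1.366 = 23180 J.

Q ≈ 23200 J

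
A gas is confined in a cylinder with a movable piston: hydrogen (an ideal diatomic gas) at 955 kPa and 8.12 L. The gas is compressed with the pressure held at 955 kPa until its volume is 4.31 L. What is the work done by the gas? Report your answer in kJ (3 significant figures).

Isobaric: W = P ΔV.
W = (955 kPa)(4.31 − 8.12 L) = (955)(-3.81) = -3639 J.

W ≈ -3.64 kJ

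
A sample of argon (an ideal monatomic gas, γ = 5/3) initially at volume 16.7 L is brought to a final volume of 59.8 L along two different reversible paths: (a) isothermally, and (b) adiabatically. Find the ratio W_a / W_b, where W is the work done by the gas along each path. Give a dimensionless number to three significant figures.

W_a / W_b ≈ 1.48

Path (a) isothermal: W = P₁V₁ ln(V₂/V₁) → W_a/(P₁V₁) = 1.276.
Path (b) adiabatic: W = P₁V₁(1 − (V₁/V₂)^(γ−1))/(γ−1) → W_b/(P₁V₁) = 0.8591.
W_a / W_b = 1.276 / 0.8591 = 1.485.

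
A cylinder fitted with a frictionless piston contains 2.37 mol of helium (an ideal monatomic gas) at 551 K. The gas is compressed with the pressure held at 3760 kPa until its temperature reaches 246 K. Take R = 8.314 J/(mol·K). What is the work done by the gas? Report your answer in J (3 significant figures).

Isobaric: W = P ΔV = nR ΔT.
W = (2.37)(8.314)(246 − 551) = -6010 J.

W ≈ -6010 J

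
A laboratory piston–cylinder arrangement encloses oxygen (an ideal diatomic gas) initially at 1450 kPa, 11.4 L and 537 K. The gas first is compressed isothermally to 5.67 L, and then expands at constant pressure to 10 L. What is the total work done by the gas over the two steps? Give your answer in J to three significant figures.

W_total ≈ 1080 J

Step 1 (isothermal): W = P₁V₁ ln(V₂/V₁) = (16530) ln(5.67/11.4) = -11545 J.
After step 1: P = 2915 kPa, V = 5.67 L, T = 537 K.
Step 2 (isobaric): W = PΔV = (2915 kPa)(10 − 5.67 L) = 12623 J.
W_total = -11545 + 12623 = 1078 J.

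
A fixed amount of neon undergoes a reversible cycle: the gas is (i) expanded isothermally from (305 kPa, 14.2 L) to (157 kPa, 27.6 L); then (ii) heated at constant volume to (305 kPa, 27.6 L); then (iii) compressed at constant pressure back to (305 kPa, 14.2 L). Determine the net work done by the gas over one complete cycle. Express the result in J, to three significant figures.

W_net ≈ -1210 J

Leg (i): W = PᵢVᵢ ln(V_f/Vᵢ) = (4331) ln(27.6/14.2) = 2878 J.
Leg (ii): W = 0.
Leg (iii): W = PΔV = (305)(14.2 − 27.6) = -4087 J.
W_net = 2878 − 4087 = -1209 J.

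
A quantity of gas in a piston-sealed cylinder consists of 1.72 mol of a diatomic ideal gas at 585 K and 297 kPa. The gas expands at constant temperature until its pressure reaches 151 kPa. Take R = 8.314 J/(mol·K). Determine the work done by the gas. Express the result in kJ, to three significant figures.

W ≈ 5.66 kJ

Isothermal process: W = nRT ln(V₂/V₁) = nRT ln(P₁/P₂).
W = (1.72)(8.314)(585) × ln(297/151)
  = 8366 × ln(1.967) = 8366 × 0.6765
W_by_gas = 5659 J.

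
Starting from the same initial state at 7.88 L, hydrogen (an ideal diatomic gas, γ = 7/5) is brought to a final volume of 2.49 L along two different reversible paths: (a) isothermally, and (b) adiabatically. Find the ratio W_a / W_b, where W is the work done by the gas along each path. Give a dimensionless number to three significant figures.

Path (a) isothermal: W = P₁V₁ ln(V₂/V₁) → W_a/(P₁V₁) = -1.152.
Path (b) adiabatic: W = P₁V₁(1 − (V₁/V₂)^(γ−1))/(γ−1) → W_b/(P₁V₁) = -1.463.
W_a / W_b = -1.152 / -1.463 = 0.7872.

W_a / W_b ≈ 0.787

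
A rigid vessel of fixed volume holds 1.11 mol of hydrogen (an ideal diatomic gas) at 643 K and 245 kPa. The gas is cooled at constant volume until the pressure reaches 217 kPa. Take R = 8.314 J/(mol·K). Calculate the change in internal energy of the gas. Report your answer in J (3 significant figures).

ΔU ≈ -1700 J

Constant volume ⇒ W = 0, so Q = ΔU = nCᵥΔT with Cᵥ = 5R/2 = 20.79 J/(mol·K).
At constant V, T₂/T₁ = P₂/P₁ ⇒ ΔT = T₁(P₂/P₁ − 1) = 643·(217/245 − 1) = -73.49 K.
ΔU = (1.11)(20.79)(-73.49) = -1695 J.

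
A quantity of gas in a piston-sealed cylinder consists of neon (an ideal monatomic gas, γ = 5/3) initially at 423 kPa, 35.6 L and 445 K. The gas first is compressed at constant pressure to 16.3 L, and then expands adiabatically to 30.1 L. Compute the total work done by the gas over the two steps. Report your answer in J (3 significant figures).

W_total ≈ -4690 J

Step 1 (isobaric): W = PΔV = (423 kPa)(16.3 − 35.6 L) = -8164 J.
After step 1: P = 423 kPa, V = 16.3 L, T = 203.8 K.
Step 2 (adiabatic): W = (P₁V₁ − P₂V₂)/(γ−1) = (6895 − 4581)/0.667 = 3471 J.
W_total = -8164 + 3471 = -4693 J.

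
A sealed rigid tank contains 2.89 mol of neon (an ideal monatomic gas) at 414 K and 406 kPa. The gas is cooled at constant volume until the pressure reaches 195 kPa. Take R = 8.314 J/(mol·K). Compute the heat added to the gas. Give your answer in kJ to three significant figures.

Q ≈ -7.75 kJ

Constant volume ⇒ W = 0, so Q = ΔU = nCᵥΔT with Cᵥ = 3R/2 = 12.47 J/(mol·K).
At constant V, T₂/T₁ = P₂/P₁ ⇒ ΔT = T₁(P₂/P₁ − 1) = 414·(195/406 − 1) = -215.2 K.
ΔU = (2.89)(12.47)(-215.2) = -7755 J.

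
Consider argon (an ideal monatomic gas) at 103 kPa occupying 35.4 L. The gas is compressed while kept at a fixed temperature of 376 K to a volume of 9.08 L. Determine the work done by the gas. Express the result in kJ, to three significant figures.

W ≈ -4.96 kJ

Isothermal: W = nRT ln(V₂/V₁) = P₁V₁ ln(V₂/V₁).
P₁V₁ = (103 kPa)(35.4 L) = 3646 J.
W = 3646 × ln(9.08/35.4) = 3646 × -1.361
W_by_gas = -4961 J.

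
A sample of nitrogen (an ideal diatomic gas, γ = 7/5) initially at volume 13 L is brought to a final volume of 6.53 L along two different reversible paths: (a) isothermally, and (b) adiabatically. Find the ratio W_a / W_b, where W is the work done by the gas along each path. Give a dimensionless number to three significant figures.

Path (a) isothermal: W = P₁V₁ ln(V₂/V₁) → W_a/(P₁V₁) = -0.6885.
Path (b) adiabatic: W = P₁V₁(1 − (V₁/V₂)^(γ−1))/(γ−1) → W_b/(P₁V₁) = -0.7927.
W_a / W_b = -0.6885 / -0.7927 = 0.8686.

W_a / W_b ≈ 0.869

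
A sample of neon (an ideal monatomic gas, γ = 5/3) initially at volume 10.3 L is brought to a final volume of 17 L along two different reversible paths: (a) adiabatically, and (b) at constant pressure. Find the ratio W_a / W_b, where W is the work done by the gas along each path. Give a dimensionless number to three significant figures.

Path (a) adiabatic: W = P₁V₁(1 − (V₁/V₂)^(γ−1))/(γ−1) → W_a/(P₁V₁) = 0.426.
Path (b) isobaric: W = P₁(V₂ − V₁) → W_b/(P₁V₁) = 0.6505.
W_a / W_b = 0.426 / 0.6505 = 0.6548.

W_a / W_b ≈ 0.655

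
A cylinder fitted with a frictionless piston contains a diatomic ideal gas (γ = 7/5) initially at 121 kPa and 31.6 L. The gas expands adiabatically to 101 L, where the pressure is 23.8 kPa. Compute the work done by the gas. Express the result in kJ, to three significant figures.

W ≈ 3.55 kJ

Adiabatic: W = (P₁V₁ − P₂V₂)/(γ − 1) with γ = 7/5.
P₁V₁ = 3824 J, P₂V₂ = 2404 J.
W = (3824 − 2404) / 0.4 = 3550 J.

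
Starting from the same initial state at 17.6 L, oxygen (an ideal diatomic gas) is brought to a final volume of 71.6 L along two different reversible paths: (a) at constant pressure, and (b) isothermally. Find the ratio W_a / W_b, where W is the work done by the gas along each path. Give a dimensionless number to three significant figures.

W_a / W_b ≈ 2.19

Path (a) isobaric: W = P₁(V₂ − V₁) → W_a/(P₁V₁) = 3.068.
Path (b) isothermal: W = P₁V₁ ln(V₂/V₁) → W_b/(P₁V₁) = 1.403.
W_a / W_b = 3.068 / 1.403 = 2.187.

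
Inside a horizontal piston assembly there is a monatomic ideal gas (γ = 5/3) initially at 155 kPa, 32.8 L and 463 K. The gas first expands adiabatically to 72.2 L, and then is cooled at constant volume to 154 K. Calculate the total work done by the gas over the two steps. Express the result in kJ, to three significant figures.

W_total ≈ 3.12 kJ

Step 1 (adiabatic): W = (P₁V₁ − P₂V₂)/(γ−1) = (5084 − 3004)/0.667 = 3119 J.
Step 2 (isochoric): W = 0 (constant volume).
W_total = 3119 + 0 = 3119 J.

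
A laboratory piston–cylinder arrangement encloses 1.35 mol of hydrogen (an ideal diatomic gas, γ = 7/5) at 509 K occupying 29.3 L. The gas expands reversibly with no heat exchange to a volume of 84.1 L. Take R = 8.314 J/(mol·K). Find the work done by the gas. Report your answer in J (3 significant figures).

Adiabatic: TV^(γ−1) = const with γ = 7/5.
T₂ = T₁ (V₁/V₂)^(γ−1) = 509 × (29.3/84.1)^0.4 = 509 × 0.6559 = 333.8 K.
W_by = nCᵥ(T₁ − T₂) = (1.35)(20.79)(509 − 333.8) = 4915 J.

W ≈ 4910 J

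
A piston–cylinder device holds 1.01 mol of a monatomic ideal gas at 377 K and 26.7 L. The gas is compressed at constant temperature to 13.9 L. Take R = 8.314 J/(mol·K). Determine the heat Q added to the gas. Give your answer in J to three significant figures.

Q ≈ -2070 J

Isothermal ⇒ ΔU = 0, so Q = W = nRT ln(V₂/V₁).
Q = (1.01)(8.314)(377) ln(13.9/26.7) = 3166 × -0.6528 = -2067 J.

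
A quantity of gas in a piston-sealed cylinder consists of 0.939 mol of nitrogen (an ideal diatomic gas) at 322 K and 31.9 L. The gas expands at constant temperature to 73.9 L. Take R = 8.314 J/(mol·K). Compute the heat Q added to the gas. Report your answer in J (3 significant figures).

Isothermal ⇒ ΔU = 0, so Q = W = nRT ln(V₂/V₁).
Q = (0.939)(8.314)(322) ln(73.9/31.9) = 2514 × 0.8401 = 2112 J.

Q ≈ 2110 J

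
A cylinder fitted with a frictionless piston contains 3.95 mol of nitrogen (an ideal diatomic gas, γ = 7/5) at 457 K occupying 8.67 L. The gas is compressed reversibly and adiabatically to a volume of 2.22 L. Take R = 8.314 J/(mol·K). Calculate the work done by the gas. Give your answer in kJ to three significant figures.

Adiabatic: TV^(γ−1) = const with γ = 7/5.
T₂ = T₁ (V₁/V₂)^(γ−1) = 457 × (8.67/2.22)^0.4 = 457 × 1.725 = 788.1 K.
W_by = nCᵥ(T₁ − T₂) = (3.95)(20.79)(457 − 788.1) = -27184 J.

W ≈ -27.2 kJ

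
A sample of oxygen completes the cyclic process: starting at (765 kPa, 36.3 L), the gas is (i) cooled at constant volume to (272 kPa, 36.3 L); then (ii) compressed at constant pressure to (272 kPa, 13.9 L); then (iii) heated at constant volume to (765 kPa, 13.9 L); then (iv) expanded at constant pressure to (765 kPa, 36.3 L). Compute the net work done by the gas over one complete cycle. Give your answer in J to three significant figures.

Constant-volume legs do no work.
W(ii) = (272)(13.9 − 36.3) = -6093 J; W(iv) = (765)(36.3 − 13.9) = 17136 J.
W_net = -6093 + 17136 = 11043 J (the clockwise enclosed area).

W_net ≈ 11000 J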